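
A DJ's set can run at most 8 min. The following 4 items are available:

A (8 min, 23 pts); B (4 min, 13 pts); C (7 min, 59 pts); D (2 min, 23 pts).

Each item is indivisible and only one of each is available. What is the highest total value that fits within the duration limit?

Check high-value combinations within 8 min:
- C: duration 7, value 59
- B+D: duration 4+2=6, value 13+23=36
- D: duration 2, value 23
- A: duration 8, value 23
Best: 59 pts.

59 pts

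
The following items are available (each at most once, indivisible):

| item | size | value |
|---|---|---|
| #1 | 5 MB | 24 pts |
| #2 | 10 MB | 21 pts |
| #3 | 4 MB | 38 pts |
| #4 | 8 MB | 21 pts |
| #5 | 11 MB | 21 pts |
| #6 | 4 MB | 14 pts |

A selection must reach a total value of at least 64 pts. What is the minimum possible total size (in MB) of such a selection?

Subsets with value ≥ 64, sorted by total size:
- #1+#3+#6: size 13, value 76
- #3+#4+#6: size 16, value 73
- #1+#3+#4: size 17, value 83
- #2+#3+#6: size 18, value 73
Minimum size: 13 MB.

13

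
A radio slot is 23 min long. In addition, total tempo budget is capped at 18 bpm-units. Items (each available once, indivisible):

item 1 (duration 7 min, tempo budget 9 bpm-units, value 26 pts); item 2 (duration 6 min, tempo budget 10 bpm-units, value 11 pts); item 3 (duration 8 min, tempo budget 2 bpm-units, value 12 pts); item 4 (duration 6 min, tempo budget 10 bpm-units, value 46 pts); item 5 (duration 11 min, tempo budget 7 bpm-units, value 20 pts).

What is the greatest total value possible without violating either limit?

Feasible sets respecting both limits:
- item 4+item 5: duration 17, tempo budget 17, value 66
- item 3+item 4: duration 14, tempo budget 12, value 58
- item 4: duration 6, tempo budget 10, value 46
- item 1+item 5: duration 18, tempo budget 16, value 46
Best: 66 pts.

66 pts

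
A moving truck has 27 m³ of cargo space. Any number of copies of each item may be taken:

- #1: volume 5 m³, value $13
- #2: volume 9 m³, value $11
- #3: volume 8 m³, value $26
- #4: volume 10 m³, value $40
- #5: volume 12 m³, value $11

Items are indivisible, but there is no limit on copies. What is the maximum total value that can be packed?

Best value-per-unit is #4 at 40/10; filling with it alone gives 2×40 = 80.
Optimal mix: 1×#1 + 2×#4 → volume 25, value 93.

$93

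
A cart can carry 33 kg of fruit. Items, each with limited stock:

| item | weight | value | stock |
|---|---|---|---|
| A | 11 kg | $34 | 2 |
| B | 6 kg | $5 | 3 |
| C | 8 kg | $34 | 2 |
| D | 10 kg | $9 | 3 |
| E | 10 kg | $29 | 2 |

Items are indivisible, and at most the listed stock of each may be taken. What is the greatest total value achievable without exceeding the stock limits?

$107

Top feasible selections:
- 1×A + 1×B + 2×C: weight 33, value 107
- 1×A + 2×C: weight 27, value 102
- 2×A + 1×C: weight 30, value 102
Best: $107.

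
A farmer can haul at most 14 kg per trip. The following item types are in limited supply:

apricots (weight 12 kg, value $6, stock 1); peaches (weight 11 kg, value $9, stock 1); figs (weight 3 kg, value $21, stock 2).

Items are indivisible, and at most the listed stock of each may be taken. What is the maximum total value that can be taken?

Best selections within weight 14 and stock limits:
- 2×figs: weight 6, value 42
- 1×peaches + 1×figs: weight 14, value 30
- 1×figs: weight 3, value 21
- 1×peaches: weight 11, value 9
Best: $42.

$42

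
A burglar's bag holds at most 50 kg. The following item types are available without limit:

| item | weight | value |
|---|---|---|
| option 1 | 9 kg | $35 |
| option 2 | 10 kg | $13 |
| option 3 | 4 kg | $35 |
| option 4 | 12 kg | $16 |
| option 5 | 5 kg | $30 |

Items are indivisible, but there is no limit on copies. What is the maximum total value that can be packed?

$420

Best value-per-unit is option 3 at 35/4, and filling with it alone uses weight 12×4=48. No mix of the others beats 12×35 = 420.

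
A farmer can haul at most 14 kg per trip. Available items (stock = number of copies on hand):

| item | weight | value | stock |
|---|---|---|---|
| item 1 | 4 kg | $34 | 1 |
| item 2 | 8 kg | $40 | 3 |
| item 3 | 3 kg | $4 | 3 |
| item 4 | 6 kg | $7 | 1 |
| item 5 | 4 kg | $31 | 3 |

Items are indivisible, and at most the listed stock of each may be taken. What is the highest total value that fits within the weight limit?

Top feasible selections:
- 1×item 1 + 2×item 5: weight 12, value 96
- 3×item 5: weight 12, value 93
Best: $96.

$96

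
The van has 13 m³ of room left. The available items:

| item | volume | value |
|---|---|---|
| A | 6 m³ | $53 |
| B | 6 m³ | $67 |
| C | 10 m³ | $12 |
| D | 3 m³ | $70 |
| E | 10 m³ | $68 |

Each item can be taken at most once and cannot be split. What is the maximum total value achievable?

Check high-value combinations within 13 m³:
- D+E: volume 3+10=13, value 70+68=138
- B+D: volume 6+3=9, value 67+70=137
- A+D: volume 6+3=9, value 53+70=123
- A+B: volume 6+6=12, value 53+67=120
Best: $138.

$138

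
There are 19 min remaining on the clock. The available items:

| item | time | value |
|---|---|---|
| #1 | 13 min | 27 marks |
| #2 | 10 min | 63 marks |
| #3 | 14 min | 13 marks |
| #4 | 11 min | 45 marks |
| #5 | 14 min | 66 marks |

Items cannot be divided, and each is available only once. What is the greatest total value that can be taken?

This is a 0/1 knapsack; check combinations near the capacity.
- #5: time 14, value 66
- #2: time 10, value 63
- #4: time 11, value 45
- #1: time 13, value 27
Best: 66 marks.

66 marks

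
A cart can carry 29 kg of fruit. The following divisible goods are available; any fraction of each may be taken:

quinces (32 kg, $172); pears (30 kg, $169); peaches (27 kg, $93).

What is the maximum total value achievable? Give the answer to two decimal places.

Take in order of value per unit:
- pears (169/30 per unit): 29 of 30 → value 29×169/30 = 163.3667, running total 163.37
Total 163.37.

163.37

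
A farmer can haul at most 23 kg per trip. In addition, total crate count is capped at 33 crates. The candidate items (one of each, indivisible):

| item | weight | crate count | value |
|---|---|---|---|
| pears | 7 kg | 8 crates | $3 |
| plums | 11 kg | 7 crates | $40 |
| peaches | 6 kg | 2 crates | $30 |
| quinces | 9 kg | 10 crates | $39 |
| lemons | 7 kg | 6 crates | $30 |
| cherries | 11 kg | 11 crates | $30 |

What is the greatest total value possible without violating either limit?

Feasible sets respecting both limits:
- peaches+quinces+lemons: weight 22, crate count 18, value 99
- plums+quinces: weight 20, crate count 17, value 79
- pears+peaches+quinces: weight 22, crate count 20, value 72
- pears+quinces+lemons: weight 23, crate count 24, value 72
Best: $99.

$99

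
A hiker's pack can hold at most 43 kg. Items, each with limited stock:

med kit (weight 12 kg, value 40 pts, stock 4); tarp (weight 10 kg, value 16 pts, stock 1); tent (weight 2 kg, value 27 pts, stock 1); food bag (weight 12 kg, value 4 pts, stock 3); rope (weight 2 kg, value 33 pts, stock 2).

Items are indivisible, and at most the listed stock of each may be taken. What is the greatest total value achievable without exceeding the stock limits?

213 pts

Top feasible selections:
- 3×med kit + 1×tent + 2×rope: weight 42, value 213
- 2×med kit + 1×tarp + 1×tent + 2×rope: weight 40, value 189
Best: 213 pts.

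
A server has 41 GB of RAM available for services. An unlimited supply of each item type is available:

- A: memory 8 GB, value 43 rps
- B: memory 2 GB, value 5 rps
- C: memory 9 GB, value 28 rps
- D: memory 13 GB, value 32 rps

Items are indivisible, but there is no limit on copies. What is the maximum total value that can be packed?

Best value-per-unit is A at 43/8, and filling with it alone uses memory 5×8=40. No mix of the others beats 5×43 = 215.

215 rps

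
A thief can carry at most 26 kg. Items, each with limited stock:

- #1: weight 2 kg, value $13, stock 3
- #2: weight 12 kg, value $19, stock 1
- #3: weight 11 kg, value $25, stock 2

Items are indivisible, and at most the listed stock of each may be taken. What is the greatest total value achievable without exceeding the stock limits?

$76

Top feasible selections:
- 2×#1 + 2×#3: weight 26, value 76
- 3×#1 + 1×#3: weight 17, value 64
Best: $76.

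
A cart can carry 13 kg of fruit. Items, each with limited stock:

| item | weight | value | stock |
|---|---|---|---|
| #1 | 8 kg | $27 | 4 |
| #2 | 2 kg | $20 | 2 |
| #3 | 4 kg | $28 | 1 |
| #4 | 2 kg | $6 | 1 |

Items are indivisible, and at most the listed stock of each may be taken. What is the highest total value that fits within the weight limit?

$74

Top feasible selections:
- 2×#2 + 1×#3 + 1×#4: weight 10, value 74
- 2×#2 + 1×#3: weight 8, value 68
Best: $74.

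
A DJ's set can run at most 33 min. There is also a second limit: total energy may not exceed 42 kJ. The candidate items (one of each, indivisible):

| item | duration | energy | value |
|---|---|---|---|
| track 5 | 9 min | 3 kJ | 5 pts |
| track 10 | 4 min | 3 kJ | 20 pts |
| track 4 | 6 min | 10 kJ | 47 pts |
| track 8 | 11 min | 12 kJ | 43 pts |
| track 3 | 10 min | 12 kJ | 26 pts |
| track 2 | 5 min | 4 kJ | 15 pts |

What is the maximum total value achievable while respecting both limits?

136 pts

Feasible sets respecting both limits:
- track 10+track 4+track 8+track 3: duration 31, energy 37, value 136
- track 4+track 8+track 3+track 2: duration 32, energy 38, value 131
- track 10+track 4+track 8+track 2: duration 26, energy 29, value 125
Best: 136 pts.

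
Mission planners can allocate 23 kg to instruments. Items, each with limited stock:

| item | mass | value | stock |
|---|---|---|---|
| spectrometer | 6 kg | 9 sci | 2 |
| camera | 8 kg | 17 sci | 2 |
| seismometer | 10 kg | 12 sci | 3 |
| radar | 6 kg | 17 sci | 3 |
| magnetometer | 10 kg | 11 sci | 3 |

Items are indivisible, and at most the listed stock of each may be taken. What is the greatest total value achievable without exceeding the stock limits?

Top feasible selections:
- 3×radar: mass 18, value 51
- 1×camera + 2×radar: mass 20, value 51
Best: 51 sci.

51 sci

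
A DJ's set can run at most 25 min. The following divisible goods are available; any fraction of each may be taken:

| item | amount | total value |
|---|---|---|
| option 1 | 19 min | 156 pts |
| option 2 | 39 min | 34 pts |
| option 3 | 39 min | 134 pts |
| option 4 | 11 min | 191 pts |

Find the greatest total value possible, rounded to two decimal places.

305.95

Take in order of value per unit:
- option 4 (191/11 per unit): all 11 → value 191, running total 191.00
- option 1 (156/19 per unit): 14 of 19 → value 14×156/19 = 114.9474, running total 305.95
Total 305.95.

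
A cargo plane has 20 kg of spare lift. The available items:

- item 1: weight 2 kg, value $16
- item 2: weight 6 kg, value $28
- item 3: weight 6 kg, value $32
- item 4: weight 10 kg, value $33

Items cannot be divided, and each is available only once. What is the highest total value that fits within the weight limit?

Check high-value combinations within 20 kg:
- item 1+item 3+item 4: weight 2+6+10=18, value 16+32+33=81
- item 1+item 2+item 4: weight 2+6+10=18, value 16+28+33=77
- item 1+item 2+item 3: weight 2+6+6=14, value 16+28+32=76
- item 3+item 4: weight 6+10=16, value 32+33=65
Best: $81.

$81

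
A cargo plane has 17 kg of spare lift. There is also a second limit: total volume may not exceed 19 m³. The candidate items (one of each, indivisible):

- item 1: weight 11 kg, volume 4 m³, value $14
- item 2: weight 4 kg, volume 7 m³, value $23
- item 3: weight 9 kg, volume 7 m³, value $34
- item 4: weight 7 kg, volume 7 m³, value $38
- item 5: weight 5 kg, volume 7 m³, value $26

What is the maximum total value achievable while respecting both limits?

Feasible sets respecting both limits:
- item 3+item 4: weight 16, volume 14, value 72
- item 4+item 5: weight 12, volume 14, value 64
- item 2+item 4: weight 11, volume 14, value 61
Best: $72.

$72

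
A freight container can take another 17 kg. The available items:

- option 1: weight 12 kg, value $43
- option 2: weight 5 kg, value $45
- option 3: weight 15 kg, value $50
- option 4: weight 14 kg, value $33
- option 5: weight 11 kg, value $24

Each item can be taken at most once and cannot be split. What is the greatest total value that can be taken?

$88

This is a 0/1 knapsack; check combinations near the capacity.
- option 1+option 2: weight 12+5=17, value 43+45=88
- option 2+option 5: weight 5+11=16, value 45+24=69
- option 3: weight 15, value 50
Best: $88.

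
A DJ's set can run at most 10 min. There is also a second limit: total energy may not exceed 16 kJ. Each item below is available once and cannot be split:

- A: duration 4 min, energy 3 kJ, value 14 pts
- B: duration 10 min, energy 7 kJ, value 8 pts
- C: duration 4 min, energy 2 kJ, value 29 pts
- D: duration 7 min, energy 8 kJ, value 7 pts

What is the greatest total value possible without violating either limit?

43 pts

Feasible sets respecting both limits:
- A+C: duration 8, energy 5, value 43
- C: duration 4, energy 2, value 29
- A: duration 4, energy 3, value 14
- B: duration 10, energy 7, value 8
Best: 43 pts.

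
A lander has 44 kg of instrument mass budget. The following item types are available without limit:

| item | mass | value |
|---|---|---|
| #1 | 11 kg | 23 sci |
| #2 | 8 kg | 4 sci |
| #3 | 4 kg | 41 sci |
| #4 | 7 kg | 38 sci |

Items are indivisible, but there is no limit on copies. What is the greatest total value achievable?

451 sci

Best value-per-unit is #3 at 41/4, and filling with it alone uses mass 11×4=44. No mix of the others beats 11×41 = 451.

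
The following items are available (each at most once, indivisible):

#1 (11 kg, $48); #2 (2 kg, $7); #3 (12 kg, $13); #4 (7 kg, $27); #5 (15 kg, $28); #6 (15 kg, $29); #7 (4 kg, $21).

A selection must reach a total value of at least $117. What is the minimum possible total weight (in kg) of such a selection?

Subsets with value ≥ 117, sorted by total weight:
- #1+#4+#6+#7: weight 37, value 125
- #1+#4+#5+#7: weight 37, value 124
- #1+#2+#4+#6+#7: weight 39, value 132
- #1+#2+#4+#5+#7: weight 39, value 131
Minimum weight: 37 kg.

37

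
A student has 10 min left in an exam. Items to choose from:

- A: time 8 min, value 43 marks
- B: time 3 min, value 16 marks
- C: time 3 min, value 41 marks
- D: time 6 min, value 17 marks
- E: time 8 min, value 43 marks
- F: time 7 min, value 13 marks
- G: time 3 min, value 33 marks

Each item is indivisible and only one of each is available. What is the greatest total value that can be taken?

Check high-value combinations within 10 min:
- B+C+G: time 3+3+3=9, value 16+41+33=90
- C+G: time 3+3=6, value 41+33=74
- C+D: time 3+6=9, value 41+17=58
- B+C: time 3+3=6, value 16+41=57
Best: 90 marks.

90 marks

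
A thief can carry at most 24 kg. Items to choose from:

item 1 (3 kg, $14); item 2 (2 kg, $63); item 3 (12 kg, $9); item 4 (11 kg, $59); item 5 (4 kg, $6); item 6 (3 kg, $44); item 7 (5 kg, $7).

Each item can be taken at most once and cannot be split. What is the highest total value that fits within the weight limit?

$187

Check high-value combinations within 24 kg:
- item 1+item 2+item 4+item 6+item 7: weight 3+2+11+3+5=24, value 14+63+59+44+7=187
- item 1+item 2+item 4+item 5+item 6: weight 3+2+11+4+3=23, value 14+63+59+6+44=186
- item 1+item 2+item 4+item 6: weight 3+2+11+3=19, value 14+63+59+44=180
- item 2+item 4+item 6+item 7: weight 2+11+3+5=21, value 63+59+44+7=173
- item 2+item 4+item 5+item 6: weight 2+11+4+3=20, value 63+59+6+44=172
Best: $187.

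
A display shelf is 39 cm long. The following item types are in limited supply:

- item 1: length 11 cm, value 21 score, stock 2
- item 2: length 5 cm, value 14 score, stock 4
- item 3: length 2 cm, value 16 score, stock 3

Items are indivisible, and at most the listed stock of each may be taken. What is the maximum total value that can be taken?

125 score

Top feasible selections:
- 1×item 1 + 4×item 2 + 3×item 3: length 37, value 125
- 2×item 1 + 2×item 2 + 3×item 3: length 38, value 118
- 1×item 1 + 3×item 2 + 3×item 3: length 32, value 111
Best: 125 score.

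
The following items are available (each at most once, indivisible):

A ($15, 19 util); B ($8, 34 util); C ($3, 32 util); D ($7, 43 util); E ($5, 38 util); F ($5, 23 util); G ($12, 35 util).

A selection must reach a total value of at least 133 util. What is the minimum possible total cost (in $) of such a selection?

20

Subsets with value ≥ 133, sorted by total cost:
- C+D+E+F: cost 20, value 136
- B+C+D+E: cost 23, value 147
- B+D+E+F: cost 25, value 138
- C+D+E+G: cost 27, value 148
Minimum cost: 20 $.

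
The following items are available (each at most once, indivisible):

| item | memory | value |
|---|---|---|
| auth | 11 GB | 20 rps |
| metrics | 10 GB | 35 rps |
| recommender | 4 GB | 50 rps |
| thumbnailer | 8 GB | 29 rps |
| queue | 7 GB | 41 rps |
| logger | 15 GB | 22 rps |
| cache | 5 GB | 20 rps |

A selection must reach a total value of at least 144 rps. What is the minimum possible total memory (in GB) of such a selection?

Subsets with value ≥ 144, sorted by total memory:
- metrics+recommender+queue+cache: memory 26, value 146
- metrics+recommender+thumbnailer+queue: memory 29, value 155
- auth+metrics+recommender+queue: memory 32, value 146
Minimum memory: 26 GB.

26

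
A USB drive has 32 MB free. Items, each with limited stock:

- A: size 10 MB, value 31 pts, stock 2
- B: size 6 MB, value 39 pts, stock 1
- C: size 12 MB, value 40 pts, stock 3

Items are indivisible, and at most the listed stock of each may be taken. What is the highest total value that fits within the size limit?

Top feasible selections:
- 1×B + 2×C: size 30, value 119
- 1×A + 1×B + 1×C: size 28, value 110
- 2×A + 1×C: size 32, value 102
- 2×A + 1×B: size 26, value 101
Best: 119 pts.

119 pts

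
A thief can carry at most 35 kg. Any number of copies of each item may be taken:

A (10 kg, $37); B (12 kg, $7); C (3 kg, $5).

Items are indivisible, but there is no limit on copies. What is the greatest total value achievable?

Best value-per-unit is A at 37/10; filling with it alone gives 3×37 = 111.
Optimal mix: 3×A + 1×C → weight 33, value 116.

$116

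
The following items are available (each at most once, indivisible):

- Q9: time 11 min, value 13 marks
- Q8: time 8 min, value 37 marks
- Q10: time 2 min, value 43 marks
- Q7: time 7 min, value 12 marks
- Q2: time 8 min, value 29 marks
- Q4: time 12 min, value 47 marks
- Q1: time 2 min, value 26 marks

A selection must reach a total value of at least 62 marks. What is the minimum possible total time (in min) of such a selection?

4

Subsets with value ≥ 62, sorted by total time:
- Q10+Q1: time 4, value 69
- Q8+Q10: time 10, value 80
- Q10+Q2: time 10, value 72
Minimum time: 4 min.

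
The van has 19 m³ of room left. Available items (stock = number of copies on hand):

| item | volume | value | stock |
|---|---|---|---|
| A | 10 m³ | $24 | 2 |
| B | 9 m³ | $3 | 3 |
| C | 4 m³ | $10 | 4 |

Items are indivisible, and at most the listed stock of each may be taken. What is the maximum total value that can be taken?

$44

Best selections within volume 19 and stock limits:
- 1×A + 2×C: volume 18, value 44
- 4×C: volume 16, value 40
- 1×A + 1×C: volume 14, value 34
Best: $44.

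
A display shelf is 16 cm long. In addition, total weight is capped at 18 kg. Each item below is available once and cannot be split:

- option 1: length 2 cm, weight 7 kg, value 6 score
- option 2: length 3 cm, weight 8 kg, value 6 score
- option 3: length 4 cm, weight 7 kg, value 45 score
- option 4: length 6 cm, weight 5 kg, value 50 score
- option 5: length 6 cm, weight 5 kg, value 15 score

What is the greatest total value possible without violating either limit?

Feasible sets respecting both limits:
- option 3+option 4+option 5: length 16, weight 17, value 110
- option 3+option 4: length 10, weight 12, value 95
- option 1+option 4+option 5: length 14, weight 17, value 71
- option 2+option 4+option 5: length 15, weight 18, value 71
Best: 110 score.

110 score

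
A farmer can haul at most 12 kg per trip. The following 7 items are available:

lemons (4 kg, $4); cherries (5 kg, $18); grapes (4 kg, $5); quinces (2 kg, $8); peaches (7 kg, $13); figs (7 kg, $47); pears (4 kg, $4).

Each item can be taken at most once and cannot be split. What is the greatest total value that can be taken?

This is a 0/1 knapsack; check combinations near the capacity.
- cherries+figs: weight 5+7=12, value 18+47=65
- quinces+figs: weight 2+7=9, value 8+47=55
- grapes+figs: weight 4+7=11, value 5+47=52
- lemons+figs: weight 4+7=11, value 4+47=51
Best: $65.

$65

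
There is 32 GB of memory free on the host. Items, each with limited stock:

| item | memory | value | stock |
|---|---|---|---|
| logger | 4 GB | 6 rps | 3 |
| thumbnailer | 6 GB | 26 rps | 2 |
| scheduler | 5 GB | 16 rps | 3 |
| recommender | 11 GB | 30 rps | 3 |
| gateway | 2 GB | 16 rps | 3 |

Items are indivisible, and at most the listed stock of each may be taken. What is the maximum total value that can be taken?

Best selections within memory 32 and stock limits:
- 1×logger + 2×thumbnailer + 2×scheduler + 3×gateway: memory 32, value 138
- 2×thumbnailer + 2×scheduler + 3×gateway: memory 28, value 132
- 2×thumbnailer + 3×scheduler + 2×gateway: memory 31, value 132
Best: 138 rps.

138 rps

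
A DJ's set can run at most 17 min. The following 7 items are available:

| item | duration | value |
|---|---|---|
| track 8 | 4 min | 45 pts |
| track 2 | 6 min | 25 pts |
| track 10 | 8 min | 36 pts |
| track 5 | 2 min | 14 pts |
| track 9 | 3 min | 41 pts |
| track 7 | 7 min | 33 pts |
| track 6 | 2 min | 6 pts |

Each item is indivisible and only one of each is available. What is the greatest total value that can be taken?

Check high-value combinations within 17 min:
- track 8+track 10+track 5+track 9: duration 4+8+2+3=17, value 45+36+14+41=136
- track 8+track 5+track 9+track 7: duration 4+2+3+7=16, value 45+14+41+33=133
- track 8+track 2+track 5+track 9+track 6: duration 4+6+2+3+2=17, value 45+25+14+41+6=131
Best: 136 pts.

136 pts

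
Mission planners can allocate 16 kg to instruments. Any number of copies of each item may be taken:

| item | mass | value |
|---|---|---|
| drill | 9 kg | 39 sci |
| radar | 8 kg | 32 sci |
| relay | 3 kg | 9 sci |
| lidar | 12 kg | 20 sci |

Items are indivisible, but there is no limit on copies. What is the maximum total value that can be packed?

64 sci

Best value-per-unit is drill at 39/9; filling with it alone gives 1×39 = 39.
Optimal mix: 2×radar → mass 16, value 64.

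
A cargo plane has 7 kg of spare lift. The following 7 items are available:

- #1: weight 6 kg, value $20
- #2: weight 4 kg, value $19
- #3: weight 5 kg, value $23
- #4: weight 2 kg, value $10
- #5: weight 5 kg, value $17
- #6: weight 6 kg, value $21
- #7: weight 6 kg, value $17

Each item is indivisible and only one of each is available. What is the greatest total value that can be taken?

$33

Check high-value combinations within 7 kg:
- #3+#4: weight 5+2=7, value 23+10=33
- #2+#4: weight 4+2=6, value 19+10=29
- #4+#5: weight 2+5=7, value 10+17=27
- #3: weight 5, value 23
- #6: weight 6, value 21
Best: $33.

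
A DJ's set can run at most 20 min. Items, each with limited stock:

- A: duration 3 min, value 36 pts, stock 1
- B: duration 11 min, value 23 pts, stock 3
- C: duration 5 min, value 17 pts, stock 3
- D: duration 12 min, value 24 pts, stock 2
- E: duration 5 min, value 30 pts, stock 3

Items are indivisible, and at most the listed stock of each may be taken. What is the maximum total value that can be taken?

Best selections within duration 20 and stock limits:
- 1×A + 3×E: duration 18, value 126
- 1×A + 1×C + 2×E: duration 18, value 113
Best: 126 pts.

126 pts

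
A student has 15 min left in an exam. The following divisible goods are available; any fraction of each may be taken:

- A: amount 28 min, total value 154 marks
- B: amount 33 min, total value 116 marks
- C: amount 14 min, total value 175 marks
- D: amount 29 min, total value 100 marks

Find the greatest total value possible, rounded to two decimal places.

180.50

Take in order of value per unit:
- C (175/14 per unit): all 14 → value 175, running total 175.00
- A (154/28 per unit): 1 of 28 → value 1×154/28 = 5.5000, running total 180.50
Total 180.50.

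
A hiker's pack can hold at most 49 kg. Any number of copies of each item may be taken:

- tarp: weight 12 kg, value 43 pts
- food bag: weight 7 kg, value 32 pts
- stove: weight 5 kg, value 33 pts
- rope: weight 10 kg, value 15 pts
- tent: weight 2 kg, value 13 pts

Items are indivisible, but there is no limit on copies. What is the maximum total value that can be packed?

323 pts

Best value-per-unit is stove at 33/5; filling with it alone gives 9×33 = 297.
Optimal mix: 9×stove + 2×tent → weight 49, value 323.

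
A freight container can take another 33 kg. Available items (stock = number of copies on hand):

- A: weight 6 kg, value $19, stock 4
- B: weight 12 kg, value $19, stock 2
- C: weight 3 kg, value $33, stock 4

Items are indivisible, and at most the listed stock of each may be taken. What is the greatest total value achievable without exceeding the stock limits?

$189

Top feasible selections:
- 3×A + 4×C: weight 30, value 189
- 4×A + 3×C: weight 33, value 175
- 2×A + 4×C: weight 24, value 170
- 1×A + 1×B + 4×C: weight 30, value 170
Best: $189.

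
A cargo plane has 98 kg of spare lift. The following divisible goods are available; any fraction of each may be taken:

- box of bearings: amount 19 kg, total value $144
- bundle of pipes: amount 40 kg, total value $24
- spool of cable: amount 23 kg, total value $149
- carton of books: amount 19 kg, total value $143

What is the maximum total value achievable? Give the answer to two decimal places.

Take in order of value per unit:
- box of bearings (144/19 per unit): all 19 → value 144, running total 144.00
- carton of books (143/19 per unit): all 19 → value 143, running total 287.00
- spool of cable (149/23 per unit): all 23 → value 149, running total 436.00
- bundle of pipes (24/40 per unit): 37 of 40 → value 37×24/40 = 22.2000, running total 458.20
Total 458.20.

458.20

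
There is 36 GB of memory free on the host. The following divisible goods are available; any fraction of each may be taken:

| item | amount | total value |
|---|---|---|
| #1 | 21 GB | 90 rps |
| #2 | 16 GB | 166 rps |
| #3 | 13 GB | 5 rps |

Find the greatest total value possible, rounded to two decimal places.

Take in order of value per unit:
- #2 (166/16 per unit): all 16 → value 166, running total 166.00
- #1 (90/21 per unit): 20 of 21 → value 20×90/21 = 85.7143, running total 251.71
Total 251.71.

251.71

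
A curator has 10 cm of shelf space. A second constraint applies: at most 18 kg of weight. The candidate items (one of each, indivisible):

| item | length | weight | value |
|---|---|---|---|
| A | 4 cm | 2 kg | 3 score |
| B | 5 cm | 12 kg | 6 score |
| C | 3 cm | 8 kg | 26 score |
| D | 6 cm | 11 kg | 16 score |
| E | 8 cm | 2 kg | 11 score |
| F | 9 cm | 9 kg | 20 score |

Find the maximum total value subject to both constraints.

29 score

Feasible sets respecting both limits:
- A+C: length 7, weight 10, value 29
- C: length 3, weight 8, value 26
- F: length 9, weight 9, value 20
Best: 29 score.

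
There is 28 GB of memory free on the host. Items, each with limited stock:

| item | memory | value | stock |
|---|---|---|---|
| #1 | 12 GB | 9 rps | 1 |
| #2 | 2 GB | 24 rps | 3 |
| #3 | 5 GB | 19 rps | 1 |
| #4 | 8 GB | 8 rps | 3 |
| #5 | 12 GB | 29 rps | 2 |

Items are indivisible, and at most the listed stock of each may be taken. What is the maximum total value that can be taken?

120 rps

Top feasible selections:
- 3×#2 + 1×#3 + 1×#5: memory 23, value 120
- 3×#2 + 1×#4 + 1×#5: memory 26, value 109
- 3×#2 + 1×#3 + 2×#4: memory 27, value 107
- 2×#2 + 2×#5: memory 28, value 106
Best: 120 rps.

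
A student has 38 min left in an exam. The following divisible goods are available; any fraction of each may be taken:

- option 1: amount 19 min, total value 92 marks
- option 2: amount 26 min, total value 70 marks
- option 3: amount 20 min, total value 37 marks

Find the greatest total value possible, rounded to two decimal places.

Take in order of value per unit:
- option 1 (92/19 per unit): all 19 → value 92, running total 92.00
- option 2 (70/26 per unit): 19 of 26 → value 19×70/26 = 51.1538, running total 143.15
Total 143.15.

143.15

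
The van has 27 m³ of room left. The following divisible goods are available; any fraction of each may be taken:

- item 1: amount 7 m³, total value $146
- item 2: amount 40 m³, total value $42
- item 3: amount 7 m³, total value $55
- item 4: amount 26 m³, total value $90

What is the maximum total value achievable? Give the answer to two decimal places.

246.00

Take in order of value per unit:
- item 1 (146/7 per unit): all 7 → value 146, running total 146.00
- item 3 (55/7 per unit): all 7 → value 55, running total 201.00
- item 4 (90/26 per unit): 13 of 26 → value 13×90/26 = 45.0000, running total 246.00
Total 246.00.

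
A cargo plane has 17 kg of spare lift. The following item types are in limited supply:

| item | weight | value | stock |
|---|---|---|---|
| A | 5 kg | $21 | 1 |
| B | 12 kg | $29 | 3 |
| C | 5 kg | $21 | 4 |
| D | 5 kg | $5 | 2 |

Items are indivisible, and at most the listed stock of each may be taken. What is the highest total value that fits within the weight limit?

$63

Best selections within weight 17 and stock limits:
- 3×C: weight 15, value 63
- 1×A + 2×C: weight 15, value 63
- 1×B + 1×C: weight 17, value 50
- 1×A + 1×B: weight 17, value 50
Best: $63.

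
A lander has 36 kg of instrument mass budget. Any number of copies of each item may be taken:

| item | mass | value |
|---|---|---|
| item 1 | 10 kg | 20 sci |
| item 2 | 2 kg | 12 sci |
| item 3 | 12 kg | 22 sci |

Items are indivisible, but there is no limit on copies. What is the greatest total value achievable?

216 sci

Best value-per-unit is item 2 at 12/2, and filling with it alone uses mass 18×2=36. No mix of the others beats 18×12 = 216.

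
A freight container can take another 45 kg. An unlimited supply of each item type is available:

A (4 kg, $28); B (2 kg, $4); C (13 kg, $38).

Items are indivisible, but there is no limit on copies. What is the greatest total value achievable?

Best value-per-unit is A at 28/4, and filling with it alone uses weight 11×4=44. No mix of the others beats 11×28 = 308.

$308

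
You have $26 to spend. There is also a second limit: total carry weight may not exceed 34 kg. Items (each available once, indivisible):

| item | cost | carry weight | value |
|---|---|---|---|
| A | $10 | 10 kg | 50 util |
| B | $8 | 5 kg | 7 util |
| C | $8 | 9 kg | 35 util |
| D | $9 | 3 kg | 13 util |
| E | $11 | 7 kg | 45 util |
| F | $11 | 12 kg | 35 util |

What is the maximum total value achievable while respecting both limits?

Feasible sets respecting both limits:
- A+E: cost 21, carry weight 17, value 95
- A+B+C: cost 26, carry weight 24, value 92
- A+C: cost 18, carry weight 19, value 85
Best: 95 util.

95 util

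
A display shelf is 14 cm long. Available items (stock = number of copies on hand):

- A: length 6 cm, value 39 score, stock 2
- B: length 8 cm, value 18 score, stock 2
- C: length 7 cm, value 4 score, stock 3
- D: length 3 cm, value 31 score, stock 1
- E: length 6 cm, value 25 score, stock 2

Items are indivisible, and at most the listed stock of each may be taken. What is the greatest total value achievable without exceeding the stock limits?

Best selections within length 14 and stock limits:
- 2×A: length 12, value 78
- 1×A + 1×D: length 9, value 70
- 1×A + 1×E: length 12, value 64
- 1×A + 1×B: length 14, value 57
Best: 78 score.

78 score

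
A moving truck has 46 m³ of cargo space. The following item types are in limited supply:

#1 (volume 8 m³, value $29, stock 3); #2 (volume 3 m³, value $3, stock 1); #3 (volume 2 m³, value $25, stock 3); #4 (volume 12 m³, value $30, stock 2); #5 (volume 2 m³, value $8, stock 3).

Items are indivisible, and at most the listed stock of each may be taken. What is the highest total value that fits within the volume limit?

Top feasible selections:
- 3×#1 + 3×#3 + 1×#4 + 2×#5: volume 46, value 208
- 3×#1 + 3×#3 + 1×#4 + 1×#5: volume 44, value 200
- 3×#1 + 1×#2 + 3×#3 + 1×#4: volume 45, value 195
- 2×#1 + 3×#3 + 2×#4: volume 46, value 193
Best: $208.

$208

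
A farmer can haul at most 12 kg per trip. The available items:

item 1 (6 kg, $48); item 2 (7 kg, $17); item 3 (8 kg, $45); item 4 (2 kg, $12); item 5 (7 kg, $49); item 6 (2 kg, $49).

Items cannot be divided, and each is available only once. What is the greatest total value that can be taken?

This is a 0/1 knapsack; check combinations near the capacity.
- item 4+item 5+item 6: weight 2+7+2=11, value 12+49+49=110
- item 1+item 4+item 6: weight 6+2+2=10, value 48+12+49=109
- item 3+item 4+item 6: weight 8+2+2=12, value 45+12+49=106
Best: $110.

$110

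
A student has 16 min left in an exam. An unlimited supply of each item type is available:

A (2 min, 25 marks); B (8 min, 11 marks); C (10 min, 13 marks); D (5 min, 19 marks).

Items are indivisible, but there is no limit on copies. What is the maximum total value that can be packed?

200 marks

Best value-per-unit is A at 25/2, and filling with it alone uses time 8×2=16. No mix of the others beats 8×25 = 200.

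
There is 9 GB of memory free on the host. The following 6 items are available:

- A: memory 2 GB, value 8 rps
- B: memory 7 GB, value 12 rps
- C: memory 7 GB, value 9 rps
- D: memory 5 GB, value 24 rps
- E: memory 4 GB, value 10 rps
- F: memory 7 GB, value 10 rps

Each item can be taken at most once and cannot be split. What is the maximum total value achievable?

This is a 0/1 knapsack; check combinations near the capacity.
- D+E: memory 5+4=9, value 24+10=34
- A+D: memory 2+5=7, value 8+24=32
- D: memory 5, value 24
- A+B: memory 2+7=9, value 8+12=20
Best: 34 rps.

34 rps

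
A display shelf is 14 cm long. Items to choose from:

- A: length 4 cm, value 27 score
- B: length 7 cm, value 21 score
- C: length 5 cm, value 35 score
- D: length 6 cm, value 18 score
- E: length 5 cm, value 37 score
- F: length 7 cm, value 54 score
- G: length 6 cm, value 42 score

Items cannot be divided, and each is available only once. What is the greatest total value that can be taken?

99 score

This is a 0/1 knapsack; check combinations near the capacity.
- A+C+E: length 4+5+5=14, value 27+35+37=99
- F+G: length 7+6=13, value 54+42=96
- E+F: length 5+7=12, value 37+54=91
- C+F: length 5+7=12, value 35+54=89
Best: 99 score.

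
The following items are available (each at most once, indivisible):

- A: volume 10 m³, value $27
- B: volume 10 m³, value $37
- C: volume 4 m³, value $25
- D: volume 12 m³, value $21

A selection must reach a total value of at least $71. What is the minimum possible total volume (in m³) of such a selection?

24

Subsets with value ≥ 71, sorted by total volume:
- A+B+C: volume 24, value 89
- B+C+D: volume 26, value 83
Minimum volume: 24 m³.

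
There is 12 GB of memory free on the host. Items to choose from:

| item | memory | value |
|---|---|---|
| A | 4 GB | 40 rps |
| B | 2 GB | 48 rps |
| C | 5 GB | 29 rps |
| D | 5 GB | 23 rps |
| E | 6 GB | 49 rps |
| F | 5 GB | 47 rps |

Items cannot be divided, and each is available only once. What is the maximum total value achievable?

Check high-value combinations within 12 GB:
- A+B+E: memory 4+2+6=12, value 40+48+49=137
- A+B+F: memory 4+2+5=11, value 40+48+47=135
- B+C+F: memory 2+5+5=12, value 48+29+47=124
Best: 137 rps.

137 rps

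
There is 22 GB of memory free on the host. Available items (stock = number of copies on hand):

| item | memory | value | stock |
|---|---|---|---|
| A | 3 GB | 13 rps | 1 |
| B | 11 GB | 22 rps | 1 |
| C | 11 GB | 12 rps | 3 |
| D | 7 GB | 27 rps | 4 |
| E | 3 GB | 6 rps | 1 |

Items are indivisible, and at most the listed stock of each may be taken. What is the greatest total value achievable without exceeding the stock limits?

Top feasible selections:
- 3×D: memory 21, value 81
- 1×A + 2×D + 1×E: memory 20, value 73
Best: 81 rps.

81 rps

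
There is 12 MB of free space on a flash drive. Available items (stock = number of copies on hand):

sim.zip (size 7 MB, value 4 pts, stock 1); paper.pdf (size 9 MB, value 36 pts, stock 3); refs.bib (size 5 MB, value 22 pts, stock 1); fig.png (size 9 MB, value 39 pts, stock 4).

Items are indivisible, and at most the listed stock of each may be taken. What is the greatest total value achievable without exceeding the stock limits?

Best selections within size 12 and stock limits:
- 1×fig.png: size 9, value 39
- 1×paper.pdf: size 9, value 36
- 1×sim.zip + 1×refs.bib: size 12, value 26
- 1×refs.bib: size 5, value 22
Best: 39 pts.

39 pts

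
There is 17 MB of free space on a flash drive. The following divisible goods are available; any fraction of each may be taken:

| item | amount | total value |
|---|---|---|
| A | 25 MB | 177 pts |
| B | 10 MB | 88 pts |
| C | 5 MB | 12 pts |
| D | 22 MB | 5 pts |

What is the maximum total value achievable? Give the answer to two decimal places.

137.56

Take in order of value per unit:
- B (88/10 per unit): all 10 → value 88, running total 88.00
- A (177/25 per unit): 7 of 25 → value 7×177/25 = 49.5600, running total 137.56
Total 137.56.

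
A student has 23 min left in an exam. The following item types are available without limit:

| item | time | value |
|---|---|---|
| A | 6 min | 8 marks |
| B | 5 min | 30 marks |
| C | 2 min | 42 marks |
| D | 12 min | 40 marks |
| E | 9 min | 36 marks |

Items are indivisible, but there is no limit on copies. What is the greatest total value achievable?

Best value-per-unit is C at 42/2, and filling with it alone uses time 11×2=22. No mix of the others beats 11×42 = 462.

462 marks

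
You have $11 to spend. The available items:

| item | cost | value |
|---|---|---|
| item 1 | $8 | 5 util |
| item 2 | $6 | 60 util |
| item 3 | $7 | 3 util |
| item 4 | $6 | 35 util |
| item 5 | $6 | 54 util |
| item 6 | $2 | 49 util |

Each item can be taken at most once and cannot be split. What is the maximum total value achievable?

Check high-value combinations within $11:
- item 2+item 6: cost 6+2=8, value 60+49=109
- item 5+item 6: cost 6+2=8, value 54+49=103
- item 4+item 6: cost 6+2=8, value 35+49=84
Best: 109 util.

109 util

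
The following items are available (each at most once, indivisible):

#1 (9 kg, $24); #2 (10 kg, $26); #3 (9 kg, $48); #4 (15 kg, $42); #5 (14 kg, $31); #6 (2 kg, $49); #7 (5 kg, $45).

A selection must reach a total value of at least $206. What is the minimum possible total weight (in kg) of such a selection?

Subsets with value ≥ 206, sorted by total weight:
- #1+#3+#4+#6+#7: weight 40, value 208
- #2+#3+#4+#6+#7: weight 41, value 210
- #3+#4+#5+#6+#7: weight 45, value 215
Minimum weight: 40 kg.

40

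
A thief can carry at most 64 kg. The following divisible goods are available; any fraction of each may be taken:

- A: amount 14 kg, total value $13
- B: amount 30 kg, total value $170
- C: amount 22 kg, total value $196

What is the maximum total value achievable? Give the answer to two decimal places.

377.14

Take in order of value per unit:
- C (196/22 per unit): all 22 → value 196, running total 196.00
- B (170/30 per unit): all 30 → value 170, running total 366.00
- A (13/14 per unit): 12 of 14 → value 12×13/14 = 11.1429, running total 377.14
Total 377.14.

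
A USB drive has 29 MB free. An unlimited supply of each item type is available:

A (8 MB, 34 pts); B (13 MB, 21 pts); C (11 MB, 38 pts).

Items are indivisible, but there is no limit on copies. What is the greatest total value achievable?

Best value-per-unit is A at 34/8; filling with it alone gives 3×34 = 102.
Optimal mix: 2×A + 1×C → size 27, value 106.

106 pts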